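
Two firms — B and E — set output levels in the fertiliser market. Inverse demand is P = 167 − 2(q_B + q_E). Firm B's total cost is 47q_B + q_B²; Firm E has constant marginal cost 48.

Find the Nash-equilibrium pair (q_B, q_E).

12.1, 23.7

Firm B's profit: π = q_B(167 − 2(q_B + q_E)) − 47q_B − q_B².
∂π/∂q_B = 120 − 6q_B − 2q_E = 0, so q_B = 20 − (1/3)q_E.
For E: ∂π/∂q_E = 119 − 4q_E − 2q_B = 0 ⇒ q_E = 29.75 − 0.5q_B.
Substituting the second reaction function into the first: q_B = 20 − (1/3)(29.75 − 0.5q_B), which gives (5/6)q_B = 121/12 ⇒ q_B = 12.1.
Then q_E = 29.75 − 0.5·12.1 = 23.7.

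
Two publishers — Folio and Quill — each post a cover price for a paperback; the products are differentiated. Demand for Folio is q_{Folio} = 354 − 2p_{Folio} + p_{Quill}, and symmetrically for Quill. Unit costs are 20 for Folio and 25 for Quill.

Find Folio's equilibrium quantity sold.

224

Folio's profit: π = (p_{Folio} − 20)(354 − 2p_{Folio} + p_{Quill}).
∂π/∂p_{Folio} = 394 − 4p_{Folio} + p_{Quill} = 0 ⇒ p_{Folio} = 98.5 + 0.25p_{Quill}.
Similarly p_{Quill} = 101 + 0.25p_{Folio}.
Solving the two reaction functions simultaneously: (1 − (0.25)(0.25))p_{Folio} = 98.5 + 0.25·101, so 0.9375p_{Folio} = 123.75 and p_{Folio} = 132.
Then p_{Quill} = 101 + 0.25·132 = 134.
q_{Folio} = 354 − 2·132 + 134 = 224.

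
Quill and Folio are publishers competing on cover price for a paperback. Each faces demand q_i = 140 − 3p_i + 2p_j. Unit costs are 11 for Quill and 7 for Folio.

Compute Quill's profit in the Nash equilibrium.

2976.75

Quill's profit: π = (p_{Quill} − 11)(140 − 3p_{Quill} + 2p_{Folio}).
∂π/∂p_{Quill} = 173 − 6p_{Quill} + 2p_{Folio} = 0 ⇒ p_{Quill} = 173/6 + (1/3)p_{Folio}.
Similarly p_{Folio} = 161/6 + (1/3)p_{Quill}.
Solving the two reaction functions simultaneously: (1 − (1/3)(1/3))p_{Quill} = 173/6 + (1/3)·(161/6), so (8/9)p_{Quill} = 340/9 and p_{Quill} = 42.5.
Then p_{Folio} = 161/6 + (1/3)·42.5 = 41.
q_{Quill} = 140 − 3·42.5 + 2·41 = 94.5.
Profit = (42.5 − 11)·94.5 = 2976.75.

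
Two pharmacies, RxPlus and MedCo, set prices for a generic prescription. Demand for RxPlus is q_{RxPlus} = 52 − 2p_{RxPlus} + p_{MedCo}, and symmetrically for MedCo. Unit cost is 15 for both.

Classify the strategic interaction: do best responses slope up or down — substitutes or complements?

strategic complements

RxPlus's profit: π = (p_{RxPlus} − 15)(52 − 2p_{RxPlus} + p_{MedCo}).
∂π/∂p_{RxPlus} = 82 − 4p_{RxPlus} + p_{MedCo} = 0 ⇒ p_{RxPlus} = 20.5 + 0.25p_{MedCo}.
The best-response slope dp_{RxPlus}/dp_{MedCo} = 0.25 > 0: the reaction function is upward-sloping, so the choices are strategic complements.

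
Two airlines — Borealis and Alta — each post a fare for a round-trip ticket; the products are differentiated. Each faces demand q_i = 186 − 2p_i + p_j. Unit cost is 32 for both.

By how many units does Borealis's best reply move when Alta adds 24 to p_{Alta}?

6

Borealis's profit: π = (p_{Borealis} − 32)(186 − 2p_{Borealis} + p_{Alta}).
∂π/∂p_{Borealis} = 250 − 4p_{Borealis} + p_{Alta} = 0 ⇒ p_{Borealis} = 62.5 + 0.25p_{Alta}.
The reaction-function slope is 0.25, so a 24-unit rise in p_{Alta} moves p_{Borealis} by 0.25 × 24 = 6. Borealis's best response rises — the actions are strategic complements.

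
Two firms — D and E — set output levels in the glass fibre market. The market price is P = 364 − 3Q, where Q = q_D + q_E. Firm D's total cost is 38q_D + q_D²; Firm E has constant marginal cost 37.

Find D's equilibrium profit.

2500

Firm D's profit: π = q_D(364 − 3(q_D + q_E)) − 38q_D − q_D².
∂π/∂q_D = 326 − 8q_D − 3q_E = 0, so q_D = 40.75 − 0.375q_E.
For E: ∂π/∂q_E = 327 − 6q_E − 3q_D = 0 ⇒ q_E = 54.5 − 0.5q_D.
Plugging q_E into D's best response: q_D = 40.75 − 0.375(54.5 − 0.5q_D) ⇒ 0.8125q_D = 20.3125, so q_D = 25.
Then q_E = 54.5 − 0.5·25 = 42.
Price P = 364 − 3·67 = 163.
D's profit: (163 − 38)·25 − (25)² = 2500.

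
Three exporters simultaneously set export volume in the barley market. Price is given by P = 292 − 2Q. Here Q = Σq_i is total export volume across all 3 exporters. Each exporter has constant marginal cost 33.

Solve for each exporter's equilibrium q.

A representative exporter's profit is π_i = q_i(292 − 2Q) − 33q_i, with Q = q_i + Σ_{j≠i} q_j.
First-order condition: 259 − 4q_i − 2Σ_{j≠i} q_j = 0.
In a symmetric equilibrium every exporter chooses the same q, so Σ_{j≠i} q_j = 2q. The condition becomes 259 − 8q = 0, giving q = 259/8 = 32.375.

32.375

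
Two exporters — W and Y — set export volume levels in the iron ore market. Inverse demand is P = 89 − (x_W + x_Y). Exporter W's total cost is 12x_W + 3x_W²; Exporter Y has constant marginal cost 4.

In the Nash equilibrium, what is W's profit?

Exporter W's profit: π = x_W(89 − (x_W + x_Y)) − 12x_W − 3x_W².
∂π/∂x_W = 77 − 8x_W − x_Y = 0, so x_W = 9.625 − 0.125x_Y.
For Y: ∂π/∂x_Y = 85 − 2x_Y − x_W = 0 ⇒ x_Y = 42.5 − 0.5x_W.
Substituting the second reaction function into the first: x_W = 9.625 − 0.125(42.5 − 0.5x_W), which gives 0.9375x_W = 4.3125 ⇒ x_W = 4.6.
Then x_Y = 42.5 − 0.5·4.6 = 40.2.
Price P = 89 − 44.8 = 44.2.
W's profit: (44.2 − 12)·4.6 − 3(4.6)² = 84.64.

84.64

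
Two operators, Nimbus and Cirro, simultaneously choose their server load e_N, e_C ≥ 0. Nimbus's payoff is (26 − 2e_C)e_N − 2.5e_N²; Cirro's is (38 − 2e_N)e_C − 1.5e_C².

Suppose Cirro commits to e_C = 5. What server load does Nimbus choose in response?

3.2

Expanding Nimbus's payoff: 26e_N − 2e_Ce_N − 2.5e_N².
∂π/∂e_N = 26 − 2e_C − 5e_N = 0, so e_N = 5.2 − 0.4e_C.
At e_C = 5: e_N = 5.2 − 0.4·5 = 3.2.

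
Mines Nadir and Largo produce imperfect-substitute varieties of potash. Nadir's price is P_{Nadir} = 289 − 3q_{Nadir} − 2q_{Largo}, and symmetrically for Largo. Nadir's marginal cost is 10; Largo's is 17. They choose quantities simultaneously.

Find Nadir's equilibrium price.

Mine Nadir's profit: π = q_{Nadir}(289 − 3q_{Nadir} − 2q_{Largo}) − 10q_{Nadir}.
∂π/∂q_{Nadir} = 279 − 6q_{Nadir} − 2q_{Largo} = 0 ⇒ q_{Nadir} = 46.5 − (1/3)q_{Largo}.
Similarly q_{Largo} = 136/3 − (1/3)q_{Nadir}.
Plugging q_{Largo} into Nadir's best response: q_{Nadir} = 46.5 − (1/3)(136/3 − (1/3)q_{Nadir}) ⇒ (8/9)q_{Nadir} = 565/18, so q_{Nadir} = 35.3125.
Then q_{Largo} = 136/3 − (1/3)·35.3125 = 33.5625.
P_{Nadir} = 289 − 3·35.3125 − 2·33.5625 = 115.9375.

115.9375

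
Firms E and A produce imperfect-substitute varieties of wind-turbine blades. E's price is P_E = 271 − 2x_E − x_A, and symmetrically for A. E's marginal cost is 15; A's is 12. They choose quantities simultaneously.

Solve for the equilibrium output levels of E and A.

51, 52

Firm E's profit: π = x_E(271 − 2x_E − x_A) − 15x_E.
∂π/∂x_E = 256 − 4x_E − x_A = 0 ⇒ x_E = 64 − 0.25x_A.
Similarly x_A = 64.75 − 0.25x_E.
Substituting the second reaction function into the first: x_E = 64 − 0.25(64.75 − 0.25x_E), which gives 0.9375x_E = 47.8125 ⇒ x_E = 51.
Then x_A = 64.75 − 0.25·51 = 52.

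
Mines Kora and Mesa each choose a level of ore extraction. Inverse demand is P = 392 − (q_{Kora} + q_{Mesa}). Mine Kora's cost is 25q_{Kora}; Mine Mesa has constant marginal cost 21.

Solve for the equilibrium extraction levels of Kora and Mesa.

121, 125

Mine Kora's profit: π = q_{Kora}(392 − (q_{Kora} + q_{Mesa})) − 25q_{Kora}.
∂π/∂q_{Kora} = 367 − 2q_{Kora} − q_{Mesa} = 0, so q_{Kora} = 183.5 − 0.5q_{Mesa}.
By the same steps for Mesa: q_{Mesa} = 185.5 − 0.5q_{Kora}.
Solving the two reaction functions simultaneously: (1 − (−0.5)(−0.5))q_{Kora} = 183.5 − 0.5·185.5, so 0.75q_{Kora} = 90.75 and q_{Kora} = 121.
Then q_{Mesa} = 185.5 − 0.5·121 = 125.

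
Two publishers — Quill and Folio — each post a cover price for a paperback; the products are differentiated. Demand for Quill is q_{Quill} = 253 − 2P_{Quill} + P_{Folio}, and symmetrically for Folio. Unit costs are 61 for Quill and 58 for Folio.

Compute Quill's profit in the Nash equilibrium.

8089.92

Quill's profit: π = (P_{Quill} − 61)(253 − 2P_{Quill} + P_{Folio}).
∂π/∂P_{Quill} = 375 − 4P_{Quill} + P_{Folio} = 0 ⇒ P_{Quill} = 93.75 + 0.25P_{Folio}.
Similarly P_{Folio} = 92.25 + 0.25P_{Quill}.
Substituting the second reaction function into the first: P_{Quill} = 93.75 + 0.25(92.25 + 0.25P_{Quill}), which gives 0.9375P_{Quill} = 116.8125 ⇒ P_{Quill} = 124.6.
Then P_{Folio} = 92.25 + 0.25·124.6 = 123.4.
q_{Quill} = 253 − 2·124.6 + 123.4 = 127.2.
Profit = (124.6 − 61)·127.2 = 8089.92.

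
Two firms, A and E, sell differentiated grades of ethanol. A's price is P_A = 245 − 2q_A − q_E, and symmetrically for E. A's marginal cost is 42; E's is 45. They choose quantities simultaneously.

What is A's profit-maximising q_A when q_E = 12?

47.75

Firm A's profit: π = q_A(245 − 2q_A − q_E) − 42q_A.
∂π/∂q_A = 203 − 4q_A − q_E = 0 ⇒ q_A = 50.75 − 0.25q_E.
At q_E = 12: q_A = 50.75 − 0.25·12 = 47.75.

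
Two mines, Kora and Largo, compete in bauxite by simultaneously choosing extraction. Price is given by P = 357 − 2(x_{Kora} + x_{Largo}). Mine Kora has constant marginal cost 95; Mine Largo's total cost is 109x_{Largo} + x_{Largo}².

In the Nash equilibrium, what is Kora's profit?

Mine Kora's profit: π = x_{Kora}(357 − 2(x_{Kora} + x_{Largo})) − 95x_{Kora}.
∂π/∂x_{Kora} = 262 − 4x_{Kora} − 2x_{Largo} = 0, so x_{Kora} = 65.5 − 0.5x_{Largo}.
For Largo: ∂π/∂x_{Largo} = 248 − 6x_{Largo} − 2x_{Kora} = 0 ⇒ x_{Largo} = 124/3 − (1/3)x_{Kora}.
Solving the two reaction functions simultaneously: (1 − (−0.5)(−1/3))x_{Kora} = 65.5 − 0.5·(124/3), so (5/6)x_{Kora} = 269/6 and x_{Kora} = 53.8.
Then x_{Largo} = 124/3 − (1/3)·53.8 = 23.4.
Price P = 357 − 2·77.2 = 202.6.
Kora's profit: (202.6 − 95)·53.8 = 5788.88.

5788.88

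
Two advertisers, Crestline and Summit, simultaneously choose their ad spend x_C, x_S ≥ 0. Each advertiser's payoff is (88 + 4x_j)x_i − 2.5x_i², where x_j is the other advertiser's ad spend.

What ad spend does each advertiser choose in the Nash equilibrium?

Crestline's payoff is (88 + 4x_S)x_C − 2.5x_C².
∂π/∂x_C = 88 + 4x_S − 5x_C = 0, so x_C = 17.6 + 0.8x_S.
The game is symmetric, so in equilibrium x_S = x_C: the reaction function gives 0.2x_C = 17.6, hence x_C = 88.

88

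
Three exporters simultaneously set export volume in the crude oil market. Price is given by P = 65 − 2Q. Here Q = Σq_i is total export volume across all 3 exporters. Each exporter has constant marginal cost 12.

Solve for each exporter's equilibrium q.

A representative exporter's profit is π_i = q_i(65 − 2Q) − 12q_i, with Q = q_i + Σ_{j≠i} q_j.
First-order condition: 53 − 4q_i − 2Σ_{j≠i} q_j = 0.
In a symmetric equilibrium every exporter chooses the same q, so Σ_{j≠i} q_j = 2q. The condition becomes 53 − 8q = 0, giving q = 53/8 = 6.625.

6.625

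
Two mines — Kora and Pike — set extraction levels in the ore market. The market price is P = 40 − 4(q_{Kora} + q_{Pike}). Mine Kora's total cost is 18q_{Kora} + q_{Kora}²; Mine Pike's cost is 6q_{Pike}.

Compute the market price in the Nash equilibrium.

Mine Kora's profit: π = q_{Kora}(40 − 4(q_{Kora} + q_{Pike})) − 18q_{Kora} − q_{Kora}².
∂π/∂q_{Kora} = 22 − 10q_{Kora} − 4q_{Pike} = 0, so q_{Kora} = 2.2 − 0.4q_{Pike}.
For Pike: ∂π/∂q_{Pike} = 34 − 8q_{Pike} − 4q_{Kora} = 0 ⇒ q_{Pike} = 4.25 − 0.5q_{Kora}.
Substituting the second reaction function into the first: q_{Kora} = 2.2 − 0.4(4.25 − 0.5q_{Kora}), which gives 0.8q_{Kora} = 0.5 ⇒ q_{Kora} = 0.625.
Then q_{Pike} = 4.25 − 0.5·0.625 = 3.9375.
Equilibrium price: P = 40 − 4·4.5625 = 21.75.

21.75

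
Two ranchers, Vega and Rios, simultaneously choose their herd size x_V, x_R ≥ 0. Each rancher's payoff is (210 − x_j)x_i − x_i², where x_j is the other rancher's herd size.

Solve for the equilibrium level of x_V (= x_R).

70

Vega's payoff is (210 − x_R)x_V − x_V².
∂π/∂x_V = 210 − x_R − 2x_V = 0, so x_V = 105 − 0.5x_R.
The game is symmetric, so in equilibrium x_R = x_V: the reaction function gives 1.5x_V = 105, hence x_V = 70.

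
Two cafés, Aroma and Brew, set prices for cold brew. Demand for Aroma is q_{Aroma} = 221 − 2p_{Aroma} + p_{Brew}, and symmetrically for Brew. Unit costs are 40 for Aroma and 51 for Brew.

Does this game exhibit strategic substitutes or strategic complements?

strategic complements

Aroma's profit: π = (p_{Aroma} − 40)(221 − 2p_{Aroma} + p_{Brew}).
∂π/∂p_{Aroma} = 301 − 4p_{Aroma} + p_{Brew} = 0 ⇒ p_{Aroma} = 75.25 + 0.25p_{Brew}.
The best-response slope dp_{Aroma}/dp_{Brew} = 0.25 > 0: the reaction function is upward-sloping, so the choices are strategic complements.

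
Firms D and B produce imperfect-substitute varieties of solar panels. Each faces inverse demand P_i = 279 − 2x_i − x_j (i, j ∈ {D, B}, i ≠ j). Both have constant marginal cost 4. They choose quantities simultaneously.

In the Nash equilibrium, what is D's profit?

Firm D's profit: π = x_D(279 − 2x_D − x_B) − 4x_D.
∂π/∂x_D = 275 − 4x_D − x_B = 0 ⇒ x_D = 68.75 − 0.25x_B.
By symmetry x_B = x_D; substituting into the reaction function, 1.25x_D = 68.75 and x_D = 55.
P_D = 279 − 2·55 − 55 = 114.
Profit = (114 − 4)·55 = 6050.

6050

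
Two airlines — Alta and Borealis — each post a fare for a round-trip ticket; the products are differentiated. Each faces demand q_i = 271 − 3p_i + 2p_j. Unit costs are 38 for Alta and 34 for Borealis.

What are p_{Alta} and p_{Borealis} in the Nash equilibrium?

95.5, 94

Alta's profit: π = (p_{Alta} − 38)(271 − 3p_{Alta} + 2p_{Borealis}).
∂π/∂p_{Alta} = 385 − 6p_{Alta} + 2p_{Borealis} = 0 ⇒ p_{Alta} = 385/6 + (1/3)p_{Borealis}.
Similarly p_{Borealis} = 373/6 + (1/3)p_{Alta}.
Solving the two reaction functions simultaneously: (1 − (1/3)(1/3))p_{Alta} = 385/6 + (1/3)·(373/6), so (8/9)p_{Alta} = 764/9 and p_{Alta} = 95.5.
Then p_{Borealis} = 373/6 + (1/3)·95.5 = 94.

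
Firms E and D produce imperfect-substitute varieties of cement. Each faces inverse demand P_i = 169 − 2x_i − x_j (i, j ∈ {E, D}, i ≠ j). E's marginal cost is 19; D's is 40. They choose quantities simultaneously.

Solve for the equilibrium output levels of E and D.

Firm E's profit: π = x_E(169 − 2x_E − x_D) − 19x_E.
∂π/∂x_E = 150 − 4x_E − x_D = 0 ⇒ x_E = 37.5 − 0.25x_D.
Similarly x_D = 32.25 − 0.25x_E.
Substituting the second reaction function into the first: x_E = 37.5 − 0.25(32.25 − 0.25x_E), which gives 0.9375x_E = 29.4375 ⇒ x_E = 31.4.
Then x_D = 32.25 − 0.25·31.4 = 24.4.

31.4, 24.4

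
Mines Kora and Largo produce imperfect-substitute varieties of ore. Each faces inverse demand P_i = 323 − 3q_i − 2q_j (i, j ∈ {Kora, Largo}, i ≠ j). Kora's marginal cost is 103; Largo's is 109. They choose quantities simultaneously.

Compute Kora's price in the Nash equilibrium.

Mine Kora's profit: π = q_{Kora}(323 − 3q_{Kora} − 2q_{Largo}) − 103q_{Kora}.
∂π/∂q_{Kora} = 220 − 6q_{Kora} − 2q_{Largo} = 0 ⇒ q_{Kora} = 110/3 − (1/3)q_{Largo}.
Similarly q_{Largo} = 107/3 − (1/3)q_{Kora}.
Substituting the second reaction function into the first: q_{Kora} = 110/3 − (1/3)(107/3 − (1/3)q_{Kora}), which gives (8/9)q_{Kora} = 223/9 ⇒ q_{Kora} = 27.875.
Then q_{Largo} = 107/3 − (1/3)·27.875 = 26.375.
P_{Kora} = 323 − 3·27.875 − 2·26.375 = 186.625.

186.625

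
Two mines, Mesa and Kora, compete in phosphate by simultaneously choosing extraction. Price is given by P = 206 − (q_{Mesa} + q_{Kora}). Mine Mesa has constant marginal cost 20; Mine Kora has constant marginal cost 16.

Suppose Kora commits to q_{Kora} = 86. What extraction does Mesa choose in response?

50

Mine Mesa's profit: π = q_{Mesa}(206 − (q_{Mesa} + q_{Kora})) − 20q_{Mesa}.
∂π/∂q_{Mesa} = 186 − 2q_{Mesa} − q_{Kora} = 0, so q_{Mesa} = 93 − 0.5q_{Kora}.
At q_{Kora} = 86: q_{Mesa} = 93 − 0.5·86 = 50.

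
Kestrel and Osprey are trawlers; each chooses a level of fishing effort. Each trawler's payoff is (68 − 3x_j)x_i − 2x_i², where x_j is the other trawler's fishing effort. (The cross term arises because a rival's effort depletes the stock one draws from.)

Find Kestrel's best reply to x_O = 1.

16.25

Kestrel's payoff is (68 − 3x_O)x_K − 2x_K².
∂π/∂x_K = 68 − 3x_O − 4x_K = 0, so x_K = 17 − 0.75x_O.
At x_O = 1: x_K = 17 − 0.75·1 = 16.25.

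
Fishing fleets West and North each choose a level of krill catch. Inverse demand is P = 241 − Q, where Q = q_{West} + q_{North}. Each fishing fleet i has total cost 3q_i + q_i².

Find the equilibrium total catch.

95.2

Fishing fleet West's profit: π = q_{West}(241 − (q_{West} + q_{North})) − 3q_{West} − q_{West}².
∂π/∂q_{West} = 238 − 4q_{West} − q_{North} = 0, so q_{West} = 59.5 − 0.25q_{North}.
By symmetry q_{North} = q_{West}; substituting into the reaction function, 1.25q_{West} = 59.5 and q_{West} = 47.6.
Total catch: 47.6 + 47.6 = 95.2.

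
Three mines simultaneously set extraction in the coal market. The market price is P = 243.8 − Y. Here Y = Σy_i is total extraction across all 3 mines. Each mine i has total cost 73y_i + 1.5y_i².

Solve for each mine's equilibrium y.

A representative mine's profit is π_i = y_i(243.8 − Y) − 73y_i − 1.5y_i², with Y = y_i + Σ_{j≠i} y_j.
First-order condition: 170.8 − 5y_i − Σ_{j≠i} y_j = 0.
With identical mines, set every y_j = y: then 170.8 − 5y − 2y = 0, i.e. y = 170.8/7 = 24.4.

24.4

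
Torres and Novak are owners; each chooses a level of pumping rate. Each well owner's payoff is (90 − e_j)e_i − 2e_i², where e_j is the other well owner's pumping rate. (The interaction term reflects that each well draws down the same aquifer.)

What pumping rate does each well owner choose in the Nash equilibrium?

Torres's payoff is (90 − e_N)e_T − 2e_T².
∂π/∂e_T = 90 − e_N − 4e_T = 0, so e_T = 22.5 − 0.25e_N.
The game is symmetric, so in equilibrium e_N = e_T: the reaction function gives 1.25e_T = 22.5, hence e_T = 18.

18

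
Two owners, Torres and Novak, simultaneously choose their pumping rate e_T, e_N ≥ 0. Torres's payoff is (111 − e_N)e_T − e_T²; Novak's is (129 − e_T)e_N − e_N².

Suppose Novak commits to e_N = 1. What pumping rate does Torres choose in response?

55

Expanding Torres's payoff: 111e_T − e_Ne_T − e_T².
∂π/∂e_T = 111 − e_N − 2e_T = 0, so e_T = 55.5 − 0.5e_N.
At e_N = 1: e_T = 55.5 − 0.5·1 = 55.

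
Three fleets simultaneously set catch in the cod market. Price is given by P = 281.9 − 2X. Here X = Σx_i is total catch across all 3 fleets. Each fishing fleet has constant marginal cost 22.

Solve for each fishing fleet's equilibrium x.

32.4875

A representative fishing fleet's profit is π_i = x_i(281.9 − 2X) − 22x_i, with X = x_i + Σ_{j≠i} x_j.
First-order condition: 259.9 − 4x_i − 2Σ_{j≠i} x_j = 0.
In a symmetric equilibrium every fishing fleet chooses the same x, so Σ_{j≠i} x_j = 2x. The condition becomes 259.9 − 8x = 0, giving x = 259.9/8 = 32.4875.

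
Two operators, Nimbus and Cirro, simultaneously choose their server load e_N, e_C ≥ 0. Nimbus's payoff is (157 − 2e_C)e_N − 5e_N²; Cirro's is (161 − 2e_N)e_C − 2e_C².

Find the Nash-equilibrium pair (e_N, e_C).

8.5, 36

Expanding Nimbus's payoff: 157e_N − 2e_Ce_N − 5e_N².
∂π/∂e_N = 157 − 2e_C − 10e_N = 0, so e_N = 15.7 − 0.2e_C.
Likewise for Cirro: e_C = 40.25 − 0.5e_N.
Plugging e_C into Nimbus's best response: e_N = 15.7 − 0.2(40.25 − 0.5e_N) ⇒ 0.9e_N = 7.65, so e_N = 8.5.
Then e_C = 40.25 − 0.5·8.5 = 36.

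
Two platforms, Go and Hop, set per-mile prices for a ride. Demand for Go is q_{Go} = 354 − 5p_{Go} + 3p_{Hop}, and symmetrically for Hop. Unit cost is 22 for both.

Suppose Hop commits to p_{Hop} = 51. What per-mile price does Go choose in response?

Go's profit: π = (p_{Go} − 22)(354 − 5p_{Go} + 3p_{Hop}).
∂π/∂p_{Go} = 464 − 10p_{Go} + 3p_{Hop} = 0 ⇒ p_{Go} = 46.4 + 0.3p_{Hop}.
At p_{Hop} = 51: p_{Go} = 46.4 + 0.3·51 = 61.7.

61.7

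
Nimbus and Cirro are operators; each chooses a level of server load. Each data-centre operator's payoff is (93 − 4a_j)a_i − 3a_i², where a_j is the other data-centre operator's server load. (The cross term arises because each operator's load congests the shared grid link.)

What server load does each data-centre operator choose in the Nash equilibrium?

Nimbus's payoff is (93 − 4a_C)a_N − 3a_N².
∂π/∂a_N = 93 − 4a_C − 6a_N = 0, so a_N = 15.5 − (2/3)a_C.
Setting a_N = a_C in the reaction function: a_N = 15.5 − (2/3)a_N, so a_N = 15.5 / (5/3) = 9.3.

9.3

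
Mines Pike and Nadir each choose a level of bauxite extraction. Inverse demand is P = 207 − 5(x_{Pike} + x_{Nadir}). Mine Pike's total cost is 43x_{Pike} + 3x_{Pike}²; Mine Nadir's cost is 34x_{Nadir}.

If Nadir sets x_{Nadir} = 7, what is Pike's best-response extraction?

8.0625

Mine Pike's profit: π = x_{Pike}(207 − 5(x_{Pike} + x_{Nadir})) − 43x_{Pike} − 3x_{Pike}².
∂π/∂x_{Pike} = 164 − 16x_{Pike} − 5x_{Nadir} = 0, so x_{Pike} = 10.25 − 0.3125x_{Nadir}.
At x_{Nadir} = 7: x_{Pike} = 10.25 − 0.3125·7 = 8.0625.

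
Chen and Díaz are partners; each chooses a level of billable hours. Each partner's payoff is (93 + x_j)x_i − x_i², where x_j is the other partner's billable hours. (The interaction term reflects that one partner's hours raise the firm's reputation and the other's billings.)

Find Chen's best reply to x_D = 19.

Chen's payoff is (93 + x_D)x_C − x_C².
∂π/∂x_C = 93 + x_D − 2x_C = 0, so x_C = 46.5 + 0.5x_D.
At x_D = 19: x_C = 46.5 + 0.5·19 = 56.

56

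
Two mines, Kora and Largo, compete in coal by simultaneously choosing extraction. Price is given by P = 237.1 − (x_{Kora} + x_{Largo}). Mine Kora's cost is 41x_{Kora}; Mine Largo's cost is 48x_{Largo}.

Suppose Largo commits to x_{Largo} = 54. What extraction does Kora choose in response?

71.05

Mine Kora's profit: π = x_{Kora}(237.1 − (x_{Kora} + x_{Largo})) − 41x_{Kora}.
∂π/∂x_{Kora} = 196.1 − 2x_{Kora} − x_{Largo} = 0, so x_{Kora} = 98.05 − 0.5x_{Largo}.
At x_{Largo} = 54: x_{Kora} = 98.05 − 0.5·54 = 71.05.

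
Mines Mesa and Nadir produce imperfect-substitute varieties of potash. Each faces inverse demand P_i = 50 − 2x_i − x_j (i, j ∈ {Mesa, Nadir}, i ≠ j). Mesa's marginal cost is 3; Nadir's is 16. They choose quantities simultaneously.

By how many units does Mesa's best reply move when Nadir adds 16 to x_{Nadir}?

-4

Mine Mesa's profit: π = x_{Mesa}(50 − 2x_{Mesa} − x_{Nadir}) − 3x_{Mesa}.
∂π/∂x_{Mesa} = 47 − 4x_{Mesa} − x_{Nadir} = 0 ⇒ x_{Mesa} = 11.75 − 0.25x_{Nadir}.
The reaction-function slope is −0.25, so a 16-unit rise in x_{Nadir} moves x_{Mesa} by −0.25 × 16 = −4. Mesa's best response falls — the actions are strategic substitutes.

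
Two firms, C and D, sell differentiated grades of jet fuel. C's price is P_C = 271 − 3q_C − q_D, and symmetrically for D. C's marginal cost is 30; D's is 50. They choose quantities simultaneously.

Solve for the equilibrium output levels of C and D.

35, 31

Firm C's profit: π = q_C(271 − 3q_C − q_D) − 30q_C.
∂π/∂q_C = 241 − 6q_C − q_D = 0 ⇒ q_C = 241/6 − (1/6)q_D.
Similarly q_D = 221/6 − (1/6)q_C.
Plugging q_D into C's best response: q_C = 241/6 − (1/6)(221/6 − (1/6)q_C) ⇒ (35/36)q_C = 1225/36, so q_C = 35.
Then q_D = 221/6 − (1/6)·35 = 31.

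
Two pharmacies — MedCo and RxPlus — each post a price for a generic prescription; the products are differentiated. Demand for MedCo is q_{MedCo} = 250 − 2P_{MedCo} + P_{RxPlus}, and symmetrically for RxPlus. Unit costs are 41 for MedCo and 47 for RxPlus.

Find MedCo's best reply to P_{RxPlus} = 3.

83.75

MedCo's profit: π = (P_{MedCo} − 41)(250 − 2P_{MedCo} + P_{RxPlus}).
∂π/∂P_{MedCo} = 332 − 4P_{MedCo} + P_{RxPlus} = 0 ⇒ P_{MedCo} = 83 + 0.25P_{RxPlus}.
At P_{RxPlus} = 3: P_{MedCo} = 83 + 0.25·3 = 83.75.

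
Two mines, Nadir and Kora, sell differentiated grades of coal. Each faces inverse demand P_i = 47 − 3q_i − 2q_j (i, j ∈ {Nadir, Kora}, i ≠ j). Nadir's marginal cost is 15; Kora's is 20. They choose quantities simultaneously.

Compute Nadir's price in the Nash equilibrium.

27.9375

Mine Nadir's profit: π = q_{Nadir}(47 − 3q_{Nadir} − 2q_{Kora}) − 15q_{Nadir}.
∂π/∂q_{Nadir} = 32 − 6q_{Nadir} − 2q_{Kora} = 0 ⇒ q_{Nadir} = 16/3 − (1/3)q_{Kora}.
Similarly q_{Kora} = 4.5 − (1/3)q_{Nadir}.
Substituting the second reaction function into the first: q_{Nadir} = 16/3 − (1/3)(4.5 − (1/3)q_{Nadir}), which gives (8/9)q_{Nadir} = 23/6 ⇒ q_{Nadir} = 4.3125.
Then q_{Kora} = 4.5 − (1/3)·4.3125 = 3.0625.
P_{Nadir} = 47 − 3·4.3125 − 2·3.0625 = 27.9375.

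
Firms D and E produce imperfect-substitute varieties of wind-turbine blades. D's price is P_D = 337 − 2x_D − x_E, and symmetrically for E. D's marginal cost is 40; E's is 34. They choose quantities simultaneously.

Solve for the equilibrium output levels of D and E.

59, 61

Firm D's profit: π = x_D(337 − 2x_D − x_E) − 40x_D.
∂π/∂x_D = 297 − 4x_D − x_E = 0 ⇒ x_D = 74.25 − 0.25x_E.
Similarly x_E = 75.75 − 0.25x_D.
Plugging x_E into D's best response: x_D = 74.25 − 0.25(75.75 − 0.25x_D) ⇒ 0.9375x_D = 55.3125, so x_D = 59.
Then x_E = 75.75 − 0.25·59 = 61.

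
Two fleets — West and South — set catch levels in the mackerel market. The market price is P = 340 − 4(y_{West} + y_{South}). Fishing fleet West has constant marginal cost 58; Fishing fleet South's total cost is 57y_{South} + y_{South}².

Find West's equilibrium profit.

2782.5625

Fishing fleet West's profit: π = y_{West}(340 − 4(y_{West} + y_{South})) − 58y_{West}.
∂π/∂y_{West} = 282 − 8y_{West} − 4y_{South} = 0, so y_{West} = 35.25 − 0.5y_{South}.
For South: ∂π/∂y_{South} = 283 − 10y_{South} − 4y_{West} = 0 ⇒ y_{South} = 28.3 − 0.4y_{West}.
Solving the two reaction functions simultaneously: (1 − (−0.5)(−0.4))y_{West} = 35.25 − 0.5·28.3, so 0.8y_{West} = 21.1 and y_{West} = 26.375.
Then y_{South} = 28.3 − 0.4·26.375 = 17.75.
Price P = 340 − 4·44.125 = 163.5.
West's profit: (163.5 − 58)·26.375 = 2782.5625.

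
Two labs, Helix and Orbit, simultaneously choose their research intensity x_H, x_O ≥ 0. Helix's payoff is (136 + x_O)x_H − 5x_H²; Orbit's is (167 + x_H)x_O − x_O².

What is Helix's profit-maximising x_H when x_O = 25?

16.1

Expanding Helix's payoff: 136x_H + x_Ox_H − 5x_H².
∂π/∂x_H = 136 + x_O − 10x_H = 0, so x_H = 13.6 + 0.1x_O.
At x_O = 25: x_H = 13.6 + 0.1·25 = 16.1.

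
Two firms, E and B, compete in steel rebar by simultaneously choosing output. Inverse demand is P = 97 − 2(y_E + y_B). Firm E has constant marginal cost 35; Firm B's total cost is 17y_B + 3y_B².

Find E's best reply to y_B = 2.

14.5

Firm E's profit: π = y_E(97 − 2(y_E + y_B)) − 35y_E.
∂π/∂y_E = 62 − 4y_E − 2y_B = 0, so y_E = 15.5 − 0.5y_B.
At y_B = 2: y_E = 15.5 − 0.5·2 = 14.5.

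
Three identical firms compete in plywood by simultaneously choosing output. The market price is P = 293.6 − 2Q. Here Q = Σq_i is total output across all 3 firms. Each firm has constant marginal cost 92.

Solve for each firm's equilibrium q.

25.2

A representative firm's profit is π_i = q_i(293.6 − 2Q) − 92q_i, with Q = q_i + Σ_{j≠i} q_j.
First-order condition: 201.6 − 4q_i − 2Σ_{j≠i} q_j = 0.
In a symmetric equilibrium every firm chooses the same q, so Σ_{j≠i} q_j = 2q. The condition becomes 201.6 − 8q = 0, giving q = 201.6/8 = 25.2.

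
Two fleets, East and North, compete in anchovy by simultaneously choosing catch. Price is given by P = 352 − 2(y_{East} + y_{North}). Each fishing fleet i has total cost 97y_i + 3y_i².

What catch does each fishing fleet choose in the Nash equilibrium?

21.25

Fishing fleet East's profit: π = y_{East}(352 − 2(y_{East} + y_{North})) − 97y_{East} − 3y_{East}².
∂π/∂y_{East} = 255 − 10y_{East} − 2y_{North} = 0, so y_{East} = 25.5 − 0.2y_{North}.
By symmetry y_{North} = y_{East}; substituting into the reaction function, 1.2y_{East} = 25.5 and y_{East} = 21.25.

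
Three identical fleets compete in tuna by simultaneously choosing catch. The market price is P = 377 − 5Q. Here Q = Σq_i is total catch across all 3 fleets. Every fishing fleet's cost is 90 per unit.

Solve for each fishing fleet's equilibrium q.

A representative fishing fleet's profit is π_i = q_i(377 − 5Q) − 90q_i, with Q = q_i + Σ_{j≠i} q_j.
First-order condition: 287 − 10q_i − 5Σ_{j≠i} q_j = 0.
With identical fishing fleets, set every q_j = q: then 287 − 10q − 10q = 0, i.e. q = 287/20 = 14.35.

14.35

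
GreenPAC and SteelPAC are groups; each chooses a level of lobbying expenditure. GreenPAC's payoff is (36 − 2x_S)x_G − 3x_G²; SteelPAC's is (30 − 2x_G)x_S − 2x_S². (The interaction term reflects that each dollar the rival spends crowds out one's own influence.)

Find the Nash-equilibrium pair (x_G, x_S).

Expanding GreenPAC's payoff: 36x_G − 2x_Sx_G − 3x_G².
∂π/∂x_G = 36 − 2x_S − 6x_G = 0, so x_G = 6 − (1/3)x_S.
Likewise for SteelPAC: x_S = 7.5 − 0.5x_G.
Substituting the second reaction function into the first: x_G = 6 − (1/3)(7.5 − 0.5x_G), which gives (5/6)x_G = 3.5 ⇒ x_G = 4.2.
Then x_S = 7.5 − 0.5·4.2 = 5.4.

4.2, 5.4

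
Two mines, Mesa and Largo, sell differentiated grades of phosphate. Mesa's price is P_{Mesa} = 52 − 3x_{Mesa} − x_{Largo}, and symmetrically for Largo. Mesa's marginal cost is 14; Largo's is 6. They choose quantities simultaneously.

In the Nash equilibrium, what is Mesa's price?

29.6

Mine Mesa's profit: π = x_{Mesa}(52 − 3x_{Mesa} − x_{Largo}) − 14x_{Mesa}.
∂π/∂x_{Mesa} = 38 − 6x_{Mesa} − x_{Largo} = 0 ⇒ x_{Mesa} = 19/3 − (1/6)x_{Largo}.
Similarly x_{Largo} = 23/3 − (1/6)x_{Mesa}.
Plugging x_{Largo} into Mesa's best response: x_{Mesa} = 19/3 − (1/6)(23/3 − (1/6)x_{Mesa}) ⇒ (35/36)x_{Mesa} = 91/18, so x_{Mesa} = 5.2.
Then x_{Largo} = 23/3 − (1/6)·5.2 = 6.8.
P_{Mesa} = 52 − 3·5.2 − 6.8 = 29.6.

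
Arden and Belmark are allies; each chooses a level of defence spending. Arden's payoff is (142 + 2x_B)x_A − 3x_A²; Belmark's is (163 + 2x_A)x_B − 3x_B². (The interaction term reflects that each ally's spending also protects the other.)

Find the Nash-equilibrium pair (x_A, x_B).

Expanding Arden's payoff: 142x_A + 2x_Bx_A − 3x_A².
∂π/∂x_A = 142 + 2x_B − 6x_A = 0, so x_A = 71/3 + (1/3)x_B.
Likewise for Belmark: x_B = 163/6 + (1/3)x_A.
Solving the two reaction functions simultaneously: (1 − (1/3)(1/3))x_A = 71/3 + (1/3)·(163/6), so (8/9)x_A = 589/18 and x_A = 36.8125.
Then x_B = 163/6 + (1/3)·36.8125 = 39.4375.

36.8125, 39.4375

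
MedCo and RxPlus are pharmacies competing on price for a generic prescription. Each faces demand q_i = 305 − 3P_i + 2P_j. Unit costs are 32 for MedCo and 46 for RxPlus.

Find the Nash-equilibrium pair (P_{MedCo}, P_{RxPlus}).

102.875, 108.125

MedCo's profit: π = (P_{MedCo} − 32)(305 − 3P_{MedCo} + 2P_{RxPlus}).
∂π/∂P_{MedCo} = 401 − 6P_{MedCo} + 2P_{RxPlus} = 0 ⇒ P_{MedCo} = 401/6 + (1/3)P_{RxPlus}.
Similarly P_{RxPlus} = 443/6 + (1/3)P_{MedCo}.
Plugging P_{RxPlus} into MedCo's best response: P_{MedCo} = 401/6 + (1/3)(443/6 + (1/3)P_{MedCo}) ⇒ (8/9)P_{MedCo} = 823/9, so P_{MedCo} = 102.875.
Then P_{RxPlus} = 443/6 + (1/3)·102.875 = 108.125.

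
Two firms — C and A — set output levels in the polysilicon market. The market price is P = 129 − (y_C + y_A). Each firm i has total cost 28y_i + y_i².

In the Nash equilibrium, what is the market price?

88.6

Firm C's profit: π = y_C(129 − (y_C + y_A)) − 28y_C − y_C².
∂π/∂y_C = 101 − 4y_C − y_A = 0, so y_C = 25.25 − 0.25y_A.
Setting y_C = y_A in the reaction function: y_C = 25.25 − 0.25y_C, so y_C = 25.25 / 1.25 = 20.2.
Equilibrium price: P = 129 − 40.4 = 88.6.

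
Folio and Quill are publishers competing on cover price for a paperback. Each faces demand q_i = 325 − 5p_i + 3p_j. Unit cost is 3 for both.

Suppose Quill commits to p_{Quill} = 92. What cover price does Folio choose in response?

61.6

Folio's profit: π = (p_{Folio} − 3)(325 − 5p_{Folio} + 3p_{Quill}).
∂π/∂p_{Folio} = 340 − 10p_{Folio} + 3p_{Quill} = 0 ⇒ p_{Folio} = 34 + 0.3p_{Quill}.
At p_{Quill} = 92: p_{Folio} = 34 + 0.3·92 = 61.6.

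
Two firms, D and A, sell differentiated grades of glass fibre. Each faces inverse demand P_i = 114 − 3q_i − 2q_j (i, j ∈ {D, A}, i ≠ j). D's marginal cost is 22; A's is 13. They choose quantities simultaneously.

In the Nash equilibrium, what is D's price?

54.8125

Firm D's profit: π = q_D(114 − 3q_D − 2q_A) − 22q_D.
∂π/∂q_D = 92 − 6q_D − 2q_A = 0 ⇒ q_D = 46/3 − (1/3)q_A.
Similarly q_A = 101/6 − (1/3)q_D.
Substituting the second reaction function into the first: q_D = 46/3 − (1/3)(101/6 − (1/3)q_D), which gives (8/9)q_D = 175/18 ⇒ q_D = 10.9375.
Then q_A = 101/6 − (1/3)·10.9375 = 13.1875.
P_D = 114 − 3·10.9375 − 2·13.1875 = 54.8125.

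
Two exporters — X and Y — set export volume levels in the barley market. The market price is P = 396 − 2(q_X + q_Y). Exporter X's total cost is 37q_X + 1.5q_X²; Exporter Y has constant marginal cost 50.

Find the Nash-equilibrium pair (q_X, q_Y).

31, 71

Exporter X's profit: π = q_X(396 − 2(q_X + q_Y)) − 37q_X − 1.5q_X².
∂π/∂q_X = 359 − 7q_X − 2q_Y = 0, so q_X = 359/7 − (2/7)q_Y.
For Y: ∂π/∂q_Y = 346 − 4q_Y − 2q_X = 0 ⇒ q_Y = 86.5 − 0.5q_X.
Solving the two reaction functions simultaneously: (1 − (−2/7)(−0.5))q_X = 359/7 − (2/7)·86.5, so (6/7)q_X = 186/7 and q_X = 31.
Then q_Y = 86.5 − 0.5·31 = 71.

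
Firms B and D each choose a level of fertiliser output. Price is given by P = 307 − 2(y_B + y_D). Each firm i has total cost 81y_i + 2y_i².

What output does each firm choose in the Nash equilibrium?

Firm B's profit: π = y_B(307 − 2(y_B + y_D)) − 81y_B − 2y_B².
∂π/∂y_B = 226 − 8y_B − 2y_D = 0, so y_B = 28.25 − 0.25y_D.
Setting y_B = y_D in the reaction function: y_B = 28.25 − 0.25y_B, so y_B = 28.25 / 1.25 = 22.6.

22.6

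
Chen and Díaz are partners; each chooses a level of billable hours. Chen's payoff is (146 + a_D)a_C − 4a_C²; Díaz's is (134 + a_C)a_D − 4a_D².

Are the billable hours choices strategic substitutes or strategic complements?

strategic complements

Expanding Chen's payoff: 146a_C + a_Da_C − 4a_C².
∂π/∂a_C = 146 + a_D − 8a_C = 0, so a_C = 18.25 + 0.125a_D.
The best-response slope da_C/da_D = 0.125 > 0: the reaction function is upward-sloping, so the choices are strategic complements.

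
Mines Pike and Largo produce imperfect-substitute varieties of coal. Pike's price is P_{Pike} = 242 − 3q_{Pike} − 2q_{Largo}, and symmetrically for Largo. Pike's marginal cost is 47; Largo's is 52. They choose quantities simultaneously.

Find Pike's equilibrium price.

Mine Pike's profit: π = q_{Pike}(242 − 3q_{Pike} − 2q_{Largo}) − 47q_{Pike}.
∂π/∂q_{Pike} = 195 − 6q_{Pike} − 2q_{Largo} = 0 ⇒ q_{Pike} = 32.5 − (1/3)q_{Largo}.
Similarly q_{Largo} = 95/3 − (1/3)q_{Pike}.
Solving the two reaction functions simultaneously: (1 − (−1/3)(−1/3))q_{Pike} = 32.5 − (1/3)·(95/3), so (8/9)q_{Pike} = 395/18 and q_{Pike} = 24.6875.
Then q_{Largo} = 95/3 − (1/3)·24.6875 = 23.4375.
P_{Pike} = 242 − 3·24.6875 − 2·23.4375 = 121.0625.

121.0625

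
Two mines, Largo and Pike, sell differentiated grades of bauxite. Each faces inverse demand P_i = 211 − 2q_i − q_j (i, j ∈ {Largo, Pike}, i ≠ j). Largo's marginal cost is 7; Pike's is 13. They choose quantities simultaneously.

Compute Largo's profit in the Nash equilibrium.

Mine Largo's profit: π = q_{Largo}(211 − 2q_{Largo} − q_{Pike}) − 7q_{Largo}.
∂π/∂q_{Largo} = 204 − 4q_{Largo} − q_{Pike} = 0 ⇒ q_{Largo} = 51 − 0.25q_{Pike}.
Similarly q_{Pike} = 49.5 − 0.25q_{Largo}.
Substituting the second reaction function into the first: q_{Largo} = 51 − 0.25(49.5 − 0.25q_{Largo}), which gives 0.9375q_{Largo} = 38.625 ⇒ q_{Largo} = 41.2.
Then q_{Pike} = 49.5 − 0.25·41.2 = 39.2.
P_{Largo} = 211 − 2·41.2 − 39.2 = 89.4.
Profit = (89.4 − 7)·41.2 = 3394.88.

3394.88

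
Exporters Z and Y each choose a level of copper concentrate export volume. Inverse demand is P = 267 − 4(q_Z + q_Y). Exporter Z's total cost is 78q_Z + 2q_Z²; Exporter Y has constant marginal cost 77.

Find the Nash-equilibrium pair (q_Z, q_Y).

9.4, 19.05

Exporter Z's profit: π = q_Z(267 − 4(q_Z + q_Y)) − 78q_Z − 2q_Z².
∂π/∂q_Z = 189 − 12q_Z − 4q_Y = 0, so q_Z = 15.75 − (1/3)q_Y.
For Y: ∂π/∂q_Y = 190 − 8q_Y − 4q_Z = 0 ⇒ q_Y = 23.75 − 0.5q_Z.
Solving the two reaction functions simultaneously: (1 − (−1/3)(−0.5))q_Z = 15.75 − (1/3)·23.75, so (5/6)q_Z = 47/6 and q_Z = 9.4.
Then q_Y = 23.75 − 0.5·9.4 = 19.05.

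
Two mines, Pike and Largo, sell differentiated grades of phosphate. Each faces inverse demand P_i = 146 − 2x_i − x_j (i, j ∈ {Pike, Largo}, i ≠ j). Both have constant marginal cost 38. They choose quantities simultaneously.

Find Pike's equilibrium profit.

933.12

Mine Pike's profit: π = x_{Pike}(146 − 2x_{Pike} − x_{Largo}) − 38x_{Pike}.
∂π/∂x_{Pike} = 108 − 4x_{Pike} − x_{Largo} = 0 ⇒ x_{Pike} = 27 − 0.25x_{Largo}.
The game is symmetric, so in equilibrium x_{Largo} = x_{Pike}: the reaction function gives 1.25x_{Pike} = 27, hence x_{Pike} = 21.6.
P_{Pike} = 146 − 2·21.6 − 21.6 = 81.2.
Profit = (81.2 − 38)·21.6 = 933.12.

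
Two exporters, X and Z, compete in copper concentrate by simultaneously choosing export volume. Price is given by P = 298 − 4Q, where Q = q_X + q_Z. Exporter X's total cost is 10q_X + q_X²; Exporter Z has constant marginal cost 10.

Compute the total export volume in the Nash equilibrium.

45

Exporter X's profit: π = q_X(298 − 4(q_X + q_Z)) − 10q_X − q_X².
∂π/∂q_X = 288 − 10q_X − 4q_Z = 0, so q_X = 28.8 − 0.4q_Z.
For Z: ∂π/∂q_Z = 288 − 8q_Z − 4q_X = 0 ⇒ q_Z = 36 − 0.5q_X.
Plugging q_Z into X's best response: q_X = 28.8 − 0.4(36 − 0.5q_X) ⇒ 0.8q_X = 14.4, so q_X = 18.
Then q_Z = 36 − 0.5·18 = 27.
Total export volume: 18 + 27 = 45.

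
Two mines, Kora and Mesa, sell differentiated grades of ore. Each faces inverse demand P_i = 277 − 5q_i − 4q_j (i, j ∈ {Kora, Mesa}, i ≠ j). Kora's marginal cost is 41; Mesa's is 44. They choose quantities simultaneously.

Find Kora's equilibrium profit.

Mine Kora's profit: π = q_{Kora}(277 − 5q_{Kora} − 4q_{Mesa}) − 41q_{Kora}.
∂π/∂q_{Kora} = 236 − 10q_{Kora} − 4q_{Mesa} = 0 ⇒ q_{Kora} = 23.6 − 0.4q_{Mesa}.
Similarly q_{Mesa} = 23.3 − 0.4q_{Kora}.
Solving the two reaction functions simultaneously: (1 − (−0.4)(−0.4))q_{Kora} = 23.6 − 0.4·23.3, so 0.84q_{Kora} = 14.28 and q_{Kora} = 17.
Then q_{Mesa} = 23.3 − 0.4·17 = 16.5.
P_{Kora} = 277 − 5·17 − 4·16.5 = 126.
Profit = (126 − 41)·17 = 1445.

1445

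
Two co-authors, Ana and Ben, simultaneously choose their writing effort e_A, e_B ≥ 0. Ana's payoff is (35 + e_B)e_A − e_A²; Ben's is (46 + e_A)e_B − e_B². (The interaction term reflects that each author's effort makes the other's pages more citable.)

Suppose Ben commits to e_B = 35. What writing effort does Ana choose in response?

Expanding Ana's payoff: 35e_A + e_Be_A − e_A².
∂π/∂e_A = 35 + e_B − 2e_A = 0, so e_A = 17.5 + 0.5e_B.
At e_B = 35: e_A = 17.5 + 0.5·35 = 35.

35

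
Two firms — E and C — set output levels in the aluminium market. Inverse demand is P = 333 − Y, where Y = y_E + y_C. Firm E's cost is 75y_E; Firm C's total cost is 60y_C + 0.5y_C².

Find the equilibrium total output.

Firm E's profit: π = y_E(333 − (y_E + y_C)) − 75y_E.
∂π/∂y_E = 258 − 2y_E − y_C = 0, so y_E = 129 − 0.5y_C.
For C: ∂π/∂y_C = 273 − 3y_C − y_E = 0 ⇒ y_C = 91 − (1/3)y_E.
Substituting the second reaction function into the first: y_E = 129 − 0.5(91 − (1/3)y_E), which gives (5/6)y_E = 83.5 ⇒ y_E = 100.2.
Then y_C = 91 − (1/3)·100.2 = 57.6.
Total output: 100.2 + 57.6 = 157.8.

157.8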